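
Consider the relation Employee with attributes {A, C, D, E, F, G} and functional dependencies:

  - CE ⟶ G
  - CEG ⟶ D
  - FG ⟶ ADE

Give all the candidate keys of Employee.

Attributes C, F never appear on any right-hand side, so every candidate key must contain {C, F}.
{C, F}⁺ = {C, F}, which is not all of the schema, so we must add further attributes.
{C, E, F}⁺: CE→G adds G; CEG→D adds D; FG→ADE adds A → {A, C, D, E, F, G}. Minimal: {E, F}⁺ = {E, F}; {C, F}⁺ = {C, F}; {C, E}⁺ = {C, D, E, G} — none reach the full schema.
{C, F, G}⁺: FG→ADE adds A, D, E → {A, C, D, E, F, G}. Minimal: {F, G}⁺ = {A, D, E, F, G}; {C, G}⁺ = {C, G}; {C, F}⁺ = {C, F} — none reach the full schema.
Any other superkey contains one of these as a subset, so there are no further candidate keys.

{C, E, F}, {C, F, G}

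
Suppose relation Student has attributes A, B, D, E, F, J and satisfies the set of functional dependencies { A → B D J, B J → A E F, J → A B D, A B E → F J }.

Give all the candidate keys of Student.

{A}; {J}

{A}⁺: A→BDJ adds B, D, J; BJ→AEF adds E, F → {A, B, D, E, F, J}.
{J}⁺: J→ABD adds A, B, D; BJ→AEF adds E, F → {A, B, D, E, F, J}.
Any other superkey contains one of these as a subset, so there are no further candidate keys.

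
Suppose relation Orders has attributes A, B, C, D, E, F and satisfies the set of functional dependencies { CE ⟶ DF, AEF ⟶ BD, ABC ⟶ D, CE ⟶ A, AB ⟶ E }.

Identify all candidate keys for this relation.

(C, E), (A, B, C)

Attribute C never appears on the right-hand side of any dependency, so C must belong to every candidate key.
{C}⁺ = {C}, which is not all of the schema, so we must add further attributes.
{C, E}⁺: CE→DF adds D, F; CE→A adds A; AEF→BD adds B → {A, B, C, D, E, F}.
{A, B, C}⁺: ABC→D adds D; AB→E adds E; CE→DF adds F → {A, B, C, D, E, F}.
Any other superkey contains one of these as a subset, so there are no further candidate keys.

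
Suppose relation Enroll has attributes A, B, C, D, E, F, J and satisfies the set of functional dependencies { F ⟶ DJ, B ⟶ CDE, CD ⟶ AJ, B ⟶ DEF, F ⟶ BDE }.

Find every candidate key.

{B}⁺: B→CDE adds C, D, E; CD→AJ adds A, J; B→DEF adds F → {A, B, C, D, E, F, J}.
{F}⁺: F→DJ adds D, J; F→BDE adds B, E; B→CDE adds C; CD→AJ adds A → {A, B, C, D, E, F, J}.

{B}, {F}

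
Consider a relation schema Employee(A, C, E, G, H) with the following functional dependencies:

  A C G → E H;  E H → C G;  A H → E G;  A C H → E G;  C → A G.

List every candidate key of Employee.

C; AH; EH

{C}⁺: C→AG adds A, G; ACG→EH adds E, H → {A, C, E, G, H}.
{A, H}⁺: AH→EG adds E, G; EH→CG adds C → {A, C, E, G, H}. Minimal: {H}⁺ = {H}; {A}⁺ = {A} — none reach the full schema.
{E, H}⁺: EH→CG adds C, G; C→AG adds A → {A, C, E, G, H}. Minimal: {H}⁺ = {H}; {E}⁺ = {E} — none reach the full schema.
Any other superkey contains one of these as a subset, so there are no further candidate keys.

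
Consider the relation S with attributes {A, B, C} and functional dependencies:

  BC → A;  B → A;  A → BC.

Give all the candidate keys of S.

{A}; {B}

{A}⁺: A→BC adds B, C → {A, B, C}.
{B}⁺: B→A adds A; A→BC adds C → {A, B, C}.
Any other superkey contains one of these as a subset, so there are no further candidate keys.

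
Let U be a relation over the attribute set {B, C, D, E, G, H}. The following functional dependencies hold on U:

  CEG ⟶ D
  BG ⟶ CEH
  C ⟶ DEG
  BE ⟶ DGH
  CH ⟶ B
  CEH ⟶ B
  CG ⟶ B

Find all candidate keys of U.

{C}⁺: C→DEG adds D, E, G; CG→B adds B; BG→CEH adds H → {B, C, D, E, G, H}.
{B, E}⁺: BE→DGH adds D, G, H; BG→CEH adds C → {B, C, D, E, G, H}. Minimal: {E}⁺ = {E}; {B}⁺ = {B} — none reach the full schema.
{B, G}⁺: BG→CEH adds C, E, H; C→DEG adds D → {B, C, D, E, G, H}. Minimal: {G}⁺ = {G}; {B}⁺ = {B} — none reach the full schema.

{C}, {B, E}, {B, G}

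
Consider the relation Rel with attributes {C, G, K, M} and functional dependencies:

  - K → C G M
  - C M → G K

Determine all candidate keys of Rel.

{K}⁺: K→CGM adds C, G, M → {C, G, K, M}.
{C, M}⁺: CM→GK adds G, K → {C, G, K, M}. Minimal: {M}⁺ = {M}; {C}⁺ = {C} — none reach the full schema.

{K}, {C, M}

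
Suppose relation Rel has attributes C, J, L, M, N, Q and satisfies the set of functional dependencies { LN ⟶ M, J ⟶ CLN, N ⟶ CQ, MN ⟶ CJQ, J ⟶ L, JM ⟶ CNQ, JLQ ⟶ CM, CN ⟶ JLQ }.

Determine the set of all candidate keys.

{J}⁺: J→CLN adds C, L, N; N→CQ adds Q; JLQ→CM adds M → {C, J, L, M, N, Q}.
{N}⁺: N→CQ adds C, Q; CN→JLQ adds J, L; LN→M adds M → {C, J, L, M, N, Q}.

{J}; {N}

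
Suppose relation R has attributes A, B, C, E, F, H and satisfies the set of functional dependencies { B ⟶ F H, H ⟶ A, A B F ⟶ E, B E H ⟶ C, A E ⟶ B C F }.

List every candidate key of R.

{B}; {A, E}; {E, H}

{B}⁺: B→FH adds F, H; H→A adds A; ABF→E adds E; BEH→C adds C → {A, B, C, E, F, H}.
{A, E}⁺: AE→BCF adds B, C, F; B→FH adds H → {A, B, C, E, F, H}. Minimal: {E}⁺ = {E}; {A}⁺ = {A} — none reach the full schema.
{E, H}⁺: H→A adds A; AE→BCF adds B, C, F → {A, B, C, E, F, H}. Minimal: {H}⁺ = {A, H}; {E}⁺ = {E} — none reach the full schema.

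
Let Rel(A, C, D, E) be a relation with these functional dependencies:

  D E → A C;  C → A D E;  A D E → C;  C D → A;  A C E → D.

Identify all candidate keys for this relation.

{C}, {D, E}

{C}⁺: C→ADE adds A, D, E → {A, C, D, E}.
{D, E}⁺: DE→AC adds A, C → {A, C, D, E}. Minimal: {E}⁺ = {E}; {D}⁺ = {D} — none reach the full schema.
Any other superkey contains one of these as a subset, so there are no further candidate keys.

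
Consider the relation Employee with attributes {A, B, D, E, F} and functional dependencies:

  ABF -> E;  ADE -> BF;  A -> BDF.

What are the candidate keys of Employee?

Attribute A never appears on the right-hand side of any dependency, so A must belong to every candidate key.
{A}⁺ = {A, B, D, E, F}, which is all of the schema, so {A} is the only candidate key.

A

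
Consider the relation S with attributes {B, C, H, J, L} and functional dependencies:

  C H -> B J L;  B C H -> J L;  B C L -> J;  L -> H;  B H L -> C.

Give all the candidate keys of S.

{B, L}⁺: L→H adds H; BHL→C adds C; CH→BJL adds J → {B, C, H, J, L}. Minimal: {L}⁺ = {H, L}; {B}⁺ = {B} — none reach the full schema.
{C, H}⁺: CH→BJL adds B, J, L → {B, C, H, J, L}. Minimal: {H}⁺ = {H}; {C}⁺ = {C} — none reach the full schema.
{C, L}⁺: L→H adds H; CH→BJL adds B, J → {B, C, H, J, L}. Minimal: {L}⁺ = {H, L}; {C}⁺ = {C} — none reach the full schema.

BL, CH, CL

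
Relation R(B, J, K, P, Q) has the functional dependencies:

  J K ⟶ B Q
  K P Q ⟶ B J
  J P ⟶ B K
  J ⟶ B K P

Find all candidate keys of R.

(J), (K, P, Q)

{J}⁺: J→BKP adds B, K, P; JK→BQ adds Q → {B, J, K, P, Q}.
{K, P, Q}⁺: KPQ→BJ adds B, J → {B, J, K, P, Q}. Minimal: {P, Q}⁺ = {P, Q}; {K, Q}⁺ = {K, Q}; {K, P}⁺ = {K, P} — none reach the full schema.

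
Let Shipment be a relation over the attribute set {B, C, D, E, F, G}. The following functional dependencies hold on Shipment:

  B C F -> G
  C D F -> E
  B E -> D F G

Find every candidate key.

Attributes B, C never appear on any right-hand side, so every candidate key must contain {B, C}.
{B, C}⁺ = {B, C}, which is not all of the schema, so we must add further attributes.
{B, C, E}⁺: BE→DFG adds D, F, G → {B, C, D, E, F, G}.
{B, C, D, F}⁺: BCF→G adds G; CDF→E adds E → {B, C, D, E, F, G}.
Any other superkey contains one of these as a subset, so there are no further candidate keys.

BCE; BCDF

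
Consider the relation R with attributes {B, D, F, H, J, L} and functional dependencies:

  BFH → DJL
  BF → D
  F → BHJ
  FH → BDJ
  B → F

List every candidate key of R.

{B}⁺: B→F adds F; BF→D adds D; F→BHJ adds H, J; BFH→DJL adds L → {B, D, F, H, J, L}.
{F}⁺: F→BHJ adds B, H, J; FH→BDJ adds D; BFH→DJL adds L → {B, D, F, H, J, L}.
Any other superkey contains one of these as a subset, so there are no further candidate keys.

(B), (F)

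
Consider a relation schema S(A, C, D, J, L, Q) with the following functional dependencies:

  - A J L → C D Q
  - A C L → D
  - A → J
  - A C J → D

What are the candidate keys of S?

(A, L)

Attributes A, L never appear on any right-hand side, so every candidate key must contain {A, L}.
{A, L}⁺ = {A, C, D, J, L, Q}, which is all of the schema, so {A, L} is the only candidate key.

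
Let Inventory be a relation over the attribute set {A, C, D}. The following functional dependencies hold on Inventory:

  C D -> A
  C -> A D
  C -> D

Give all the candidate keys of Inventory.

{C}⁺: C→AD adds A, D → {A, C, D}.
No other minimal superkey exists.

{C}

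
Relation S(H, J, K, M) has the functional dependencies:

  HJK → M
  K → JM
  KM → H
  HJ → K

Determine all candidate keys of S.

{K}; {H, J}

{K}⁺: K→JM adds J, M; KM→H adds H → {H, J, K, M}.
{H, J}⁺: HJ→K adds K; HJK→M adds M → {H, J, K, M}. Minimal: {J}⁺ = {J}; {H}⁺ = {H} — none reach the full schema.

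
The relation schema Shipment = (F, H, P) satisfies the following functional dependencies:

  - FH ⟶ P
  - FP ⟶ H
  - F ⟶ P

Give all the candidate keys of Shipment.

Attribute F never appears on the right-hand side of any dependency, so F must belong to every candidate key.
{F}⁺ = {F, H, P}, which is all of the schema, so {F} is the only candidate key.

(F)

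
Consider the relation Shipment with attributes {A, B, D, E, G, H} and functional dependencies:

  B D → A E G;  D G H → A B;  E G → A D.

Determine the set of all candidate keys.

{B, D, H}, {D, G, H}, {E, G, H}

Attribute H never appears on the right-hand side of any dependency, so H must belong to every candidate key.
{H}⁺ = {H}, which is not all of the schema, so we must add further attributes.
{B, D, H}⁺: BD→AEG adds A, E, G → {A, B, D, E, G, H}. Minimal: {D, H}⁺ = {D, H}; {B, H}⁺ = {B, H}; {B, D}⁺ = {A, B, D, E, G} — none reach the full schema.
{D, G, H}⁺: DGH→AB adds A, B; BD→AEG adds E → {A, B, D, E, G, H}. Minimal: {G, H}⁺ = {G, H}; {D, H}⁺ = {D, H}; {D, G}⁺ = {D, G} — none reach the full schema.
{E, G, H}⁺: EG→AD adds A, D; DGH→AB adds B → {A, B, D, E, G, H}. Minimal: {G, H}⁺ = {G, H}; {E, H}⁺ = {E, H}; {E, G}⁺ = {A, D, E, G} — none reach the full schema.
Any other superkey contains one of these as a subset, so there are no further candidate keys.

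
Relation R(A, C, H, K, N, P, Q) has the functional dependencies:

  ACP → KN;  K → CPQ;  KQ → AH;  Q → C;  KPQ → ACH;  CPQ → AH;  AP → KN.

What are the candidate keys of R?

{K}, {A, P}, {P, Q}

{K}⁺: K→CPQ adds C, P, Q; KQ→AH adds A, H; AP→KN adds N → {A, C, H, K, N, P, Q}.
{A, P}⁺: AP→KN adds K, N; K→CPQ adds C, Q; KQ→AH adds H → {A, C, H, K, N, P, Q}. Minimal: {P}⁺ = {P}; {A}⁺ = {A} — none reach the full schema.
{P, Q}⁺: Q→C adds C; CPQ→AH adds A, H; AP→KN adds K, N → {A, C, H, K, N, P, Q}. Minimal: {Q}⁺ = {C, Q}; {P}⁺ = {P} — none reach the full schema.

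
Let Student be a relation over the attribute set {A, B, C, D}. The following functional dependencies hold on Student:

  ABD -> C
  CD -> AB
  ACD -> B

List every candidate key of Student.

Attribute D never appears on the right-hand side of any dependency, so D must belong to every candidate key.
{D}⁺ = {D}, which is not all of the schema, so we must add further attributes.
{C, D}⁺: CD→AB adds A, B → {A, B, C, D}. Minimal: {D}⁺ = {D}; {C}⁺ = {C} — none reach the full schema.
{A, B, D}⁺: ABD→C adds C → {A, B, C, D}. Minimal: {B, D}⁺ = {B, D}; {A, D}⁺ = {A, D}; {A, B}⁺ = {A, B} — none reach the full schema.

(C, D); (A, B, D)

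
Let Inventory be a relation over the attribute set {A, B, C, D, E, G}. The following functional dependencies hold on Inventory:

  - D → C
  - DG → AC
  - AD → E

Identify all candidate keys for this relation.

(B, D, G)

{B, D, G}⁺: D→C adds C; DG→AC adds A; AD→E adds E → {A, B, C, D, E, G}. Minimal: {D, G}⁺ = {A, C, D, E, G}; {B, G}⁺ = {B, G}; {B, D}⁺ = {B, C, D} — none reach the full schema.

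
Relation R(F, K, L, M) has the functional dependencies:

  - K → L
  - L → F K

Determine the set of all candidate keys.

Attribute M never appears on the right-hand side of any dependency, so M must belong to every candidate key.
{M}⁺ = {M}, which is not all of the schema, so we must add further attributes.
{K, M}⁺: K→L adds L; L→FK adds F → {F, K, L, M}. Minimal: {M}⁺ = {M}; {K}⁺ = {F, K, L} — none reach the full schema.
{L, M}⁺: L→FK adds F, K → {F, K, L, M}. Minimal: {M}⁺ = {M}; {L}⁺ = {F, K, L} — none reach the full schema.

{K, M}; {L, M}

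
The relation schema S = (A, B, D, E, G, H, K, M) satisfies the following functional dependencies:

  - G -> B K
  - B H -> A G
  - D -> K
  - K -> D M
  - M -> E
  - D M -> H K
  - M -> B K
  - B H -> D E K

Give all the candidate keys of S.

{D}⁺: D→K adds K; K→DM adds M; M→E adds E; DM→HK adds H; M→BK adds B; BH→AG adds A, G → {A, B, D, E, G, H, K, M}.
{G}⁺: G→BK adds B, K; K→DM adds D, M; M→E adds E; DM→HK adds H; BH→AG adds A → {A, B, D, E, G, H, K, M}.
{K}⁺: K→DM adds D, M; M→E adds E; DM→HK adds H; M→BK adds B; BH→AG adds A, G → {A, B, D, E, G, H, K, M}.
{M}⁺: M→E adds E; M→BK adds B, K; K→DM adds D; DM→HK adds H; BH→AG adds A, G → {A, B, D, E, G, H, K, M}.
{B, H}⁺: BH→AG adds A, G; BH→DEK adds D, E, K; K→DM adds M → {A, B, D, E, G, H, K, M}.

{D}, {G}, {K}, {M}, {B, H}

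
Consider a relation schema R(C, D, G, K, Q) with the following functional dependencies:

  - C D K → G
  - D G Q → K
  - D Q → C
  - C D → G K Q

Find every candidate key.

{C, D}⁺: CD→GKQ adds G, K, Q → {C, D, G, K, Q}.
{D, Q}⁺: DQ→C adds C; CD→GKQ adds G, K → {C, D, G, K, Q}.

(C, D), (D, Q)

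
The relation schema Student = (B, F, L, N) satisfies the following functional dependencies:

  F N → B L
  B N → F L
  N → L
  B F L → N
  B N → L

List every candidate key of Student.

{B, N}⁺: BN→FL adds F, L → {B, F, L, N}. Minimal: {N}⁺ = {L, N}; {B}⁺ = {B} — none reach the full schema.
{F, N}⁺: FN→BL adds B, L → {B, F, L, N}. Minimal: {N}⁺ = {L, N}; {F}⁺ = {F} — none reach the full schema.
{B, F, L}⁺: BFL→N adds N → {B, F, L, N}. Minimal: {F, L}⁺ = {F, L}; {B, L}⁺ = {B, L}; {B, F}⁺ = {B, F} — none reach the full schema.

{B, N}, {F, N}, {B, F, L}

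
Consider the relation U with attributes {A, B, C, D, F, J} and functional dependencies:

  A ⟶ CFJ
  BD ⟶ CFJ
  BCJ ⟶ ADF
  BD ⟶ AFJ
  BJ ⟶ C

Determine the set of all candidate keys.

Attribute B never appears on the right-hand side of any dependency, so B must belong to every candidate key.
{B}⁺ = {B}, which is not all of the schema, so we must add further attributes.
{A, B}⁺: A→CFJ adds C, F, J; BCJ→ADF adds D → {A, B, C, D, F, J}. Minimal: {B}⁺ = {B}; {A}⁺ = {A, C, F, J} — none reach the full schema.
{B, D}⁺: BD→CFJ adds C, F, J; BCJ→ADF adds A → {A, B, C, D, F, J}. Minimal: {D}⁺ = {D}; {B}⁺ = {B} — none reach the full schema.
{B, J}⁺: BJ→C adds C; BCJ→ADF adds A, D, F → {A, B, C, D, F, J}. Minimal: {J}⁺ = {J}; {B}⁺ = {B} — none reach the full schema.

(A, B), (B, D), (B, J)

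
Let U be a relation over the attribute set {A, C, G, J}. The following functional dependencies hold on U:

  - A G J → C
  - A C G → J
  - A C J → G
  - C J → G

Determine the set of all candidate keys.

ACG; ACJ; AGJ

Attribute A never appears on the right-hand side of any dependency, so A must belong to every candidate key.
{A}⁺ = {A}, which is not all of the schema, so we must add further attributes.
{A, C, G}⁺: ACG→J adds J → {A, C, G, J}.
{A, C, J}⁺: ACJ→G adds G → {A, C, G, J}.
{A, G, J}⁺: AGJ→C adds C → {A, C, G, J}.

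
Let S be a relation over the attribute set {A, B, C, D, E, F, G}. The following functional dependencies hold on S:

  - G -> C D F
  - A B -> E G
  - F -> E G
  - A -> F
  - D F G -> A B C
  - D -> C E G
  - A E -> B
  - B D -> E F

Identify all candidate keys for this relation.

{A}⁺: A→F adds F; F→EG adds E, G; AE→B adds B; G→CDF adds C, D → {A, B, C, D, E, F, G}.
{D}⁺: D→CEG adds C, E, G; G→CDF adds F; DFG→ABC adds A, B → {A, B, C, D, E, F, G}.
{F}⁺: F→EG adds E, G; G→CDF adds C, D; DFG→ABC adds A, B → {A, B, C, D, E, F, G}.
{G}⁺: G→CDF adds C, D, F; F→EG adds E; DFG→ABC adds A, B → {A, B, C, D, E, F, G}.

{A}, {D}, {F}, {G}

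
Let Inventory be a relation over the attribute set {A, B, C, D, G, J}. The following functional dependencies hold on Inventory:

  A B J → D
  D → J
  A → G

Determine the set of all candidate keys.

Attributes A, B, C never appear on any right-hand side, so every candidate key must contain {A, B, C}.
{A, B, C}⁺ = {A, B, C, G}, which is not all of the schema, so we must add further attributes.
{A, B, C, D}⁺: D→J adds J; A→G adds G → {A, B, C, D, G, J}.
{A, B, C, J}⁺: ABJ→D adds D; A→G adds G → {A, B, C, D, G, J}.
Any other superkey contains one of these as a subset, so there are no further candidate keys.

{A, B, C, D}, {A, B, C, J}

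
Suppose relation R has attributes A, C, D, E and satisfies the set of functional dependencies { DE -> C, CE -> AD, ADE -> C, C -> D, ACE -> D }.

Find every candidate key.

Attribute E never appears on the right-hand side of any dependency, so E must belong to every candidate key.
{E}⁺ = {E}, which is not all of the schema, so we must add further attributes.
{C, E}⁺: CE→AD adds A, D → {A, C, D, E}. Minimal: {E}⁺ = {E}; {C}⁺ = {C, D} — none reach the full schema.
{D, E}⁺: DE→C adds C; CE→AD adds A → {A, C, D, E}. Minimal: {E}⁺ = {E}; {D}⁺ = {D} — none reach the full schema.
Any other superkey contains one of these as a subset, so there are no further candidate keys.

{C, E}, {D, E}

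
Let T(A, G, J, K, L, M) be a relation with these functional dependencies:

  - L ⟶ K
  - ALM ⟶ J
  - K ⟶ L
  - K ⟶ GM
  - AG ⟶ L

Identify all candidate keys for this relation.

{A, G}, {A, K}, {A, L}

Attribute A never appears on the right-hand side of any dependency, so A must belong to every candidate key.
{A}⁺ = {A}, which is not all of the schema, so we must add further attributes.
{A, G}⁺: AG→L adds L; L→K adds K; K→GM adds M; ALM→J adds J → {A, G, J, K, L, M}. Minimal: {G}⁺ = {G}; {A}⁺ = {A} — none reach the full schema.
{A, K}⁺: K→L adds L; K→GM adds G, M; ALM→J adds J → {A, G, J, K, L, M}. Minimal: {K}⁺ = {G, K, L, M}; {A}⁺ = {A} — none reach the full schema.
{A, L}⁺: L→K adds K; K→GM adds G, M; ALM→J adds J → {A, G, J, K, L, M}. Minimal: {L}⁺ = {G, K, L, M}; {A}⁺ = {A} — none reach the full schema.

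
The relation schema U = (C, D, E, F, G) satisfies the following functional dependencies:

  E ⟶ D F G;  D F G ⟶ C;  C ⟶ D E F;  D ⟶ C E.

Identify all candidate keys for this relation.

{C}⁺: C→DEF adds D, E, F; E→DFG adds G → {C, D, E, F, G}.
{D}⁺: D→CE adds C, E; E→DFG adds F, G → {C, D, E, F, G}.
{E}⁺: E→DFG adds D, F, G; DFG→C adds C → {C, D, E, F, G}.
Any other superkey contains one of these as a subset, so there are no further candidate keys.

{C}, {D}, {E}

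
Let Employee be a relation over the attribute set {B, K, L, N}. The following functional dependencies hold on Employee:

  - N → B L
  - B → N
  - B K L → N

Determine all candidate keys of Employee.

BK, KN

Attribute K never appears on the right-hand side of any dependency, so K must belong to every candidate key.
{K}⁺ = {K}, which is not all of the schema, so we must add further attributes.
{B, K}⁺: B→N adds N; N→BL adds L → {B, K, L, N}.
{K, N}⁺: N→BL adds B, L → {B, K, L, N}.
Any other superkey contains one of these as a subset, so there are no further candidate keys.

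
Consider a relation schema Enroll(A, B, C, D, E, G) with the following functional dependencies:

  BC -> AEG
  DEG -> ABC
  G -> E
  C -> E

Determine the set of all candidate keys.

{D, G}, {B, C, D}

Attribute D never appears on the right-hand side of any dependency, so D must belong to every candidate key.
{D}⁺ = {D}, which is not all of the schema, so we must add further attributes.
{D, G}⁺: G→E adds E; DEG→ABC adds A, B, C → {A, B, C, D, E, G}. Minimal: {G}⁺ = {E, G}; {D}⁺ = {D} — none reach the full schema.
{B, C, D}⁺: BC→AEG adds A, E, G → {A, B, C, D, E, G}. Minimal: {C, D}⁺ = {C, D, E}; {B, D}⁺ = {B, D}; {B, C}⁺ = {A, B, C, E, G} — none reach the full schema.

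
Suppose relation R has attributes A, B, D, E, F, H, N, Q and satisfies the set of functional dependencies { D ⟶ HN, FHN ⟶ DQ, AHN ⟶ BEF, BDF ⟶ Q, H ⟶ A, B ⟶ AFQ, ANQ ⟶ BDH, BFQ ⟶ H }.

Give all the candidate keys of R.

{D}⁺: D→HN adds H, N; H→A adds A; AHN→BEF adds B, E, F; BDF→Q adds Q → {A, B, D, E, F, H, N, Q}.
{B, N}⁺: B→AFQ adds A, F, Q; ANQ→BDH adds D, H; AHN→BEF adds E → {A, B, D, E, F, H, N, Q}.
{H, N}⁺: H→A adds A; AHN→BEF adds B, E, F; B→AFQ adds Q; ANQ→BDH adds D → {A, B, D, E, F, H, N, Q}.
{A, N, Q}⁺: ANQ→BDH adds B, D, H; AHN→BEF adds E, F → {A, B, D, E, F, H, N, Q}.

{D}; {B, N}; {H, N}; {A, N, Q}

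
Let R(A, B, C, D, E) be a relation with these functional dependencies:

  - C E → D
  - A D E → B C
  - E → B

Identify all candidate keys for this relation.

Attributes A, E never appear on any right-hand side, so every candidate key must contain {A, E}.
{A, E}⁺ = {A, B, E}, which is not all of the schema, so we must add further attributes.
{A, C, E}⁺: CE→D adds D; ADE→BC adds B → {A, B, C, D, E}. Minimal: {C, E}⁺ = {B, C, D, E}; {A, E}⁺ = {A, B, E}; {A, C}⁺ = {A, C} — none reach the full schema.
{A, D, E}⁺: ADE→BC adds B, C → {A, B, C, D, E}. Minimal: {D, E}⁺ = {B, D, E}; {A, E}⁺ = {A, B, E}; {A, D}⁺ = {A, D} — none reach the full schema.
Any other superkey contains one of these as a subset, so there are no further candidate keys.

{A, C, E}; {A, D, E}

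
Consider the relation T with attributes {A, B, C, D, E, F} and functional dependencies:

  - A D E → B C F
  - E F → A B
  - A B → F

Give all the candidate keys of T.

{A, D, E}; {D, E, F}

Attributes D, E never appear on any right-hand side, so every candidate key must contain {D, E}.
{D, E}⁺ = {D, E}, which is not all of the schema, so we must add further attributes.
{A, D, E}⁺: ADE→BCF adds B, C, F → {A, B, C, D, E, F}.
{D, E, F}⁺: EF→AB adds A, B; ADE→BCF adds C → {A, B, C, D, E, F}.
Any other superkey contains one of these as a subset, so there are no further candidate keys.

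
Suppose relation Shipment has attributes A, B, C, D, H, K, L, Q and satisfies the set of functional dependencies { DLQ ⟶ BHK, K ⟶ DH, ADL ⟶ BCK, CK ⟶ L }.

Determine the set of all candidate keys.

(A, C, K, Q); (A, D, L, Q); (A, K, L, Q)

Attributes A, Q never appear on any right-hand side, so every candidate key must contain {A, Q}.
{A, Q}⁺ = {A, Q}, which is not all of the schema, so we must add further attributes.
{A, C, K, Q}⁺: K→DH adds D, H; CK→L adds L; DLQ→BHK adds B → {A, B, C, D, H, K, L, Q}. Minimal: {C, K, Q}⁺ = {B, C, D, H, K, L, Q}; {A, K, Q}⁺ = {A, D, H, K, Q}; {A, C, Q}⁺ = {A, C, Q}; … — none reach the full schema.
{A, D, L, Q}⁺: DLQ→BHK adds B, H, K; ADL→BCK adds C → {A, B, C, D, H, K, L, Q}. Minimal: {D, L, Q}⁺ = {B, D, H, K, L, Q}; {A, L, Q}⁺ = {A, L, Q}; {A, D, Q}⁺ = {A, D, Q}; … — none reach the full schema.
{A, K, L, Q}⁺: K→DH adds D, H; ADL→BCK adds B, C → {A, B, C, D, H, K, L, Q}. Minimal: {K, L, Q}⁺ = {B, D, H, K, L, Q}; {A, L, Q}⁺ = {A, L, Q}; {A, K, Q}⁺ = {A, D, H, K, Q}; … — none reach the full schema.
Any other superkey contains one of these as a subset, so there are no further candidate keys.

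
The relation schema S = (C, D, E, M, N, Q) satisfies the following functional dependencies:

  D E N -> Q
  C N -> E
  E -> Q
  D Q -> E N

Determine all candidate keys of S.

CDEM, CDMN, CDMQ

Attributes C, D, M never appear on any right-hand side, so every candidate key must contain {C, D, M}.
{C, D, M}⁺ = {C, D, M}, which is not all of the schema, so we must add further attributes.
{C, D, E, M}⁺: E→Q adds Q; DQ→EN adds N → {C, D, E, M, N, Q}. Minimal: {D, E, M}⁺ = {D, E, M, N, Q}; {C, E, M}⁺ = {C, E, M, Q}; {C, D, M}⁺ = {C, D, M}; … — none reach the full schema.
{C, D, M, N}⁺: CN→E adds E; E→Q adds Q → {C, D, E, M, N, Q}. Minimal: {D, M, N}⁺ = {D, M, N}; {C, M, N}⁺ = {C, E, M, N, Q}; {C, D, N}⁺ = {C, D, E, N, Q}; … — none reach the full schema.
{C, D, M, Q}⁺: DQ→EN adds E, N → {C, D, E, M, N, Q}. Minimal: {D, M, Q}⁺ = {D, E, M, N, Q}; {C, M, Q}⁺ = {C, M, Q}; {C, D, Q}⁺ = {C, D, E, N, Q}; … — none reach the full schema.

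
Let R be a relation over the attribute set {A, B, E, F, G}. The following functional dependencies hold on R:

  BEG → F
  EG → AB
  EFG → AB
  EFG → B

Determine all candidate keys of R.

Attributes E, G never appear on any right-hand side, so every candidate key must contain {E, G}.
{E, G}⁺ = {A, B, E, F, G}, which is all of the schema, so {E, G} is the only candidate key.

EG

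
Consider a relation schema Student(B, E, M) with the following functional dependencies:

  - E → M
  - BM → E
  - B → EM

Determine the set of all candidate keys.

(B)

Attribute B never appears on the right-hand side of any dependency, so B must belong to every candidate key.
{B}⁺ = {B, E, M}, which is all of the schema, so {B} is the only candidate key.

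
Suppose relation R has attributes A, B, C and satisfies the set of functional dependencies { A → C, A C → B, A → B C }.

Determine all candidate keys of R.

Attribute A never appears on the right-hand side of any dependency, so A must belong to every candidate key.
{A}⁺ = {A, B, C}, which is all of the schema, so {A} is the only candidate key.

A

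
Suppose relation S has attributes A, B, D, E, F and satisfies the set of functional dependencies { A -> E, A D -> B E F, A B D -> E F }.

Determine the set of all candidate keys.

(A, D)

Attributes A, D never appear on any right-hand side, so every candidate key must contain {A, D}.
{A, D}⁺ = {A, B, D, E, F}, which is all of the schema, so {A, D} is the only candidate key.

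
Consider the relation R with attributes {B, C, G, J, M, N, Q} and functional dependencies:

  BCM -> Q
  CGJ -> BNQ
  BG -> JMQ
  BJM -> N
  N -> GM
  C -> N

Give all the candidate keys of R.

{B, C}, {C, J}

Attribute C never appears on the right-hand side of any dependency, so C must belong to every candidate key.
{C}⁺ = {C, G, M, N}, which is not all of the schema, so we must add further attributes.
{B, C}⁺: C→N adds N; N→GM adds G, M; BCM→Q adds Q; BG→JMQ adds J → {B, C, G, J, M, N, Q}.
{C, J}⁺: C→N adds N; N→GM adds G, M; CGJ→BNQ adds B, Q → {B, C, G, J, M, N, Q}.
Any other superkey contains one of these as a subset, so there are no further candidate keys.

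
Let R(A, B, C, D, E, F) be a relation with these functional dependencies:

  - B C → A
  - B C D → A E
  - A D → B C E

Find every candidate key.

Attributes D, F never appear on any right-hand side, so every candidate key must contain {D, F}.
{D, F}⁺ = {D, F}, which is not all of the schema, so we must add further attributes.
{A, D, F}⁺: AD→BCE adds B, C, E → {A, B, C, D, E, F}. Minimal: {D, F}⁺ = {D, F}; {A, F}⁺ = {A, F}; {A, D}⁺ = {A, B, C, D, E} — none reach the full schema.
{B, C, D, F}⁺: BC→A adds A; BCD→AE adds E → {A, B, C, D, E, F}. Minimal: {C, D, F}⁺ = {C, D, F}; {B, D, F}⁺ = {B, D, F}; {B, C, F}⁺ = {A, B, C, F}; … — none reach the full schema.
Any other superkey contains one of these as a subset, so there are no further candidate keys.

{A, D, F}, {B, C, D, F}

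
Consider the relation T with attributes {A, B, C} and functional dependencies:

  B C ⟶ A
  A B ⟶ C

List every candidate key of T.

(A, B), (B, C)

{A, B}⁺: AB→C adds C → {A, B, C}.
{B, C}⁺: BC→A adds A → {A, B, C}.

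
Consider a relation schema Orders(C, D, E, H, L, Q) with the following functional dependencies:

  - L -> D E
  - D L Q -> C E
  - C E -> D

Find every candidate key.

Attributes H, L, Q never appear on any right-hand side, so every candidate key must contain {H, L, Q}.
{H, L, Q}⁺ = {C, D, E, H, L, Q}, which is all of the schema, so {H, L, Q} is the only candidate key.

HLQ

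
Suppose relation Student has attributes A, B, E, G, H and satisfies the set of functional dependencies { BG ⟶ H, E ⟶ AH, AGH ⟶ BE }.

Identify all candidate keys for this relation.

Attribute G never appears on the right-hand side of any dependency, so G must belong to every candidate key.
{G}⁺ = {G}, which is not all of the schema, so we must add further attributes.
{E, G}⁺: E→AH adds A, H; AGH→BE adds B → {A, B, E, G, H}. Minimal: {G}⁺ = {G}; {E}⁺ = {A, E, H} — none reach the full schema.
{A, B, G}⁺: BG→H adds H; AGH→BE adds E → {A, B, E, G, H}. Minimal: {B, G}⁺ = {B, G, H}; {A, G}⁺ = {A, G}; {A, B}⁺ = {A, B} — none reach the full schema.
{A, G, H}⁺: AGH→BE adds B, E → {A, B, E, G, H}. Minimal: {G, H}⁺ = {G, H}; {A, H}⁺ = {A, H}; {A, G}⁺ = {A, G} — none reach the full schema.
Any other superkey contains one of these as a subset, so there are no further candidate keys.

{E, G}, {A, B, G}, {A, G, H}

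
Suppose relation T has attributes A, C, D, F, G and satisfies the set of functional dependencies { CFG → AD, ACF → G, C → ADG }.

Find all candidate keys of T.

{C, F}⁺: C→ADG adds A, D, G → {A, C, D, F, G}.

(C, F)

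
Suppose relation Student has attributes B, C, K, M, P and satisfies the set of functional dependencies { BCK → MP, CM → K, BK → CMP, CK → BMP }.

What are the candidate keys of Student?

{B, K}⁺: BK→CMP adds C, M, P → {B, C, K, M, P}. Minimal: {K}⁺ = {K}; {B}⁺ = {B} — none reach the full schema.
{C, K}⁺: CK→BMP adds B, M, P → {B, C, K, M, P}. Minimal: {K}⁺ = {K}; {C}⁺ = {C} — none reach the full schema.
{C, M}⁺: CM→K adds K; CK→BMP adds B, P → {B, C, K, M, P}. Minimal: {M}⁺ = {M}; {C}⁺ = {C} — none reach the full schema.

(B, K); (C, K); (C, M)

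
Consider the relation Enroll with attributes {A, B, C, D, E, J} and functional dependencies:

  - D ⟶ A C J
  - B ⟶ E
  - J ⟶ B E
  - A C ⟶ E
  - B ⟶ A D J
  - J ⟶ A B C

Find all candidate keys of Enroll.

{B}⁺: B→E adds E; B→ADJ adds A, D, J; J→ABC adds C → {A, B, C, D, E, J}.
{D}⁺: D→ACJ adds A, C, J; J→BE adds B, E → {A, B, C, D, E, J}.
{J}⁺: J→BE adds B, E; B→ADJ adds A, D; J→ABC adds C → {A, B, C, D, E, J}.

B, D, J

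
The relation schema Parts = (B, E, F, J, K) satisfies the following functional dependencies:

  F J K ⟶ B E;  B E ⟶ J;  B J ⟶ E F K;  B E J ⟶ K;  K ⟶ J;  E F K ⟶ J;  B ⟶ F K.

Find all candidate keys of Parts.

{B}; {F, K}

{B}⁺: B→FK adds F, K; K→J adds J; FJK→BE adds E → {B, E, F, J, K}.
{F, K}⁺: K→J adds J; FJK→BE adds B, E → {B, E, F, J, K}.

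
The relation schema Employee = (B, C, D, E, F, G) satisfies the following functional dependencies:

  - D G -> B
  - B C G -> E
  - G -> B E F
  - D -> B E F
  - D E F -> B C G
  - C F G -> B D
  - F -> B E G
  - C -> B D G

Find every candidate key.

{C}; {D}

{C}⁺: C→BDG adds B, D, G; BCG→E adds E; G→BEF adds F → {B, C, D, E, F, G}.
{D}⁺: D→BEF adds B, E, F; DEF→BCG adds C, G → {B, C, D, E, F, G}.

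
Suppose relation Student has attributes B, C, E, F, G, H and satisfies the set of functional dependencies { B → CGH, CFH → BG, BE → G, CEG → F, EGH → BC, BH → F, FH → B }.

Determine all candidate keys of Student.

{B, E}; {E, F, H}; {E, G, H}

Attribute E never appears on the right-hand side of any dependency, so E must belong to every candidate key.
{E}⁺ = {E}, which is not all of the schema, so we must add further attributes.
{B, E}⁺: B→CGH adds C, G, H; CEG→F adds F → {B, C, E, F, G, H}. Minimal: {E}⁺ = {E}; {B}⁺ = {B, C, F, G, H} — none reach the full schema.
{E, F, H}⁺: FH→B adds B; B→CGH adds C, G → {B, C, E, F, G, H}. Minimal: {F, H}⁺ = {B, C, F, G, H}; {E, H}⁺ = {E, H}; {E, F}⁺ = {E, F} — none reach the full schema.
{E, G, H}⁺: EGH→BC adds B, C; BH→F adds F → {B, C, E, F, G, H}. Minimal: {G, H}⁺ = {G, H}; {E, H}⁺ = {E, H}; {E, G}⁺ = {E, G} — none reach the full schema.
Any other superkey contains one of these as a subset, so there are no further candidate keys.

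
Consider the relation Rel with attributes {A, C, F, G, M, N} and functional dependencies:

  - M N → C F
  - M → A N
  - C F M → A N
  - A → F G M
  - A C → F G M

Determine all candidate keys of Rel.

{A}⁺: A→FGM adds F, G, M; M→AN adds N; MN→CF adds C → {A, C, F, G, M, N}.
{M}⁺: M→AN adds A, N; A→FGM adds F, G; MN→CF adds C → {A, C, F, G, M, N}.

(A), (M)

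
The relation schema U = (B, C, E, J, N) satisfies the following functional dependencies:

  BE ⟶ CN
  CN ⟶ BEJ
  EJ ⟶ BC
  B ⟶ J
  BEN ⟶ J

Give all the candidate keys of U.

{B, E}, {C, N}, {E, J}

{B, E}⁺: BE→CN adds C, N; CN→BEJ adds J → {B, C, E, J, N}. Minimal: {E}⁺ = {E}; {B}⁺ = {B, J} — none reach the full schema.
{C, N}⁺: CN→BEJ adds B, E, J → {B, C, E, J, N}. Minimal: {N}⁺ = {N}; {C}⁺ = {C} — none reach the full schema.
{E, J}⁺: EJ→BC adds B, C; BE→CN adds N → {B, C, E, J, N}. Minimal: {J}⁺ = {J}; {E}⁺ = {E} — none reach the full schema.
Any other superkey contains one of these as a subset, so there are no further candidate keys.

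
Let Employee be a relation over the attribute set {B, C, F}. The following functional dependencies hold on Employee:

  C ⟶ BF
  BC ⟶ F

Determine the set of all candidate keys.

Attribute C never appears on the right-hand side of any dependency, so C must belong to every candidate key.
{C}⁺ = {B, C, F}, which is all of the schema, so {C} is the only candidate key.

{C}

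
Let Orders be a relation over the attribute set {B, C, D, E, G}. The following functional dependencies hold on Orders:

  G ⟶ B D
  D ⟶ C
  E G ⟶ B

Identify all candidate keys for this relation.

(E, G)

Attributes E, G never appear on any right-hand side, so every candidate key must contain {E, G}.
{E, G}⁺ = {B, C, D, E, G}, which is all of the schema, so {E, G} is the only candidate key.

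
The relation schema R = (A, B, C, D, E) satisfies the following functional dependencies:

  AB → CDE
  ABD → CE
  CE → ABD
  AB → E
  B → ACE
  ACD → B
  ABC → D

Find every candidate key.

(B); (C, E); (A, C, D)

{B}⁺: B→ACE adds A, C, E; ABC→D adds D → {A, B, C, D, E}.
{C, E}⁺: CE→ABD adds A, B, D → {A, B, C, D, E}.
{A, C, D}⁺: ACD→B adds B; AB→CDE adds E → {A, B, C, D, E}.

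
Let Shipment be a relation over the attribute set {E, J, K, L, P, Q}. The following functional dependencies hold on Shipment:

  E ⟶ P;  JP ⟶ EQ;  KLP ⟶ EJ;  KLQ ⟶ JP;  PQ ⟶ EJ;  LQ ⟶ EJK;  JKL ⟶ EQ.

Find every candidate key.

Attribute L never appears on the right-hand side of any dependency, so L must belong to every candidate key.
{L}⁺ = {L}, which is not all of the schema, so we must add further attributes.
{L, Q}⁺: LQ→EJK adds E, J, K; E→P adds P → {E, J, K, L, P, Q}.
{E, J, L}⁺: E→P adds P; JP→EQ adds Q; LQ→EJK adds K → {E, J, K, L, P, Q}.
{E, K, L}⁺: E→P adds P; KLP→EJ adds J; JKL→EQ adds Q → {E, J, K, L, P, Q}.
{J, K, L}⁺: JKL→EQ adds E, Q; E→P adds P → {E, J, K, L, P, Q}.
{J, L, P}⁺: JP→EQ adds E, Q; LQ→EJK adds K → {E, J, K, L, P, Q}.
{K, L, P}⁺: KLP→EJ adds E, J; JKL→EQ adds Q → {E, J, K, L, P, Q}.

LQ; EJL; EKL; JKL; JLP; KLP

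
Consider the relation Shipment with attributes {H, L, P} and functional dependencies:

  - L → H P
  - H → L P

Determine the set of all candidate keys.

{H}⁺: H→LP adds L, P → {H, L, P}.
{L}⁺: L→HP adds H, P → {H, L, P}.

{H}, {L}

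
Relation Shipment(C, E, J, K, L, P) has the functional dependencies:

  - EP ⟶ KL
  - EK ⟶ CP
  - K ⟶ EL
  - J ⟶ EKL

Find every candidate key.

Attribute J never appears on the right-hand side of any dependency, so J must belong to every candidate key.
{J}⁺ = {C, E, J, K, L, P}, which is all of the schema, so {J} is the only candidate key.

J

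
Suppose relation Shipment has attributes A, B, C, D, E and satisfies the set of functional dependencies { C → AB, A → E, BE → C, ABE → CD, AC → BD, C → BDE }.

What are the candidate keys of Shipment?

{C}⁺: C→AB adds A, B; A→E adds E; ABE→CD adds D → {A, B, C, D, E}.
{A, B}⁺: A→E adds E; BE→C adds C; ABE→CD adds D → {A, B, C, D, E}. Minimal: {B}⁺ = {B}; {A}⁺ = {A, E} — none reach the full schema.
{B, E}⁺: BE→C adds C; C→BDE adds D; C→AB adds A → {A, B, C, D, E}. Minimal: {E}⁺ = {E}; {B}⁺ = {B} — none reach the full schema.

{C}, {A, B}, {B, E}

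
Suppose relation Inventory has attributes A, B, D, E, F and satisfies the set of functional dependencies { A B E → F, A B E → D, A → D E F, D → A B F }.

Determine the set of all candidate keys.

{A}⁺: A→DEF adds D, E, F; D→ABF adds B → {A, B, D, E, F}.
{D}⁺: D→ABF adds A, B, F; A→DEF adds E → {A, B, D, E, F}.

(A); (D)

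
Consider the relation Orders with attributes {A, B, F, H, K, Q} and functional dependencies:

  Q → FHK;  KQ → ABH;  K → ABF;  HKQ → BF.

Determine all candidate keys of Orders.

(Q)

Attribute Q never appears on the right-hand side of any dependency, so Q must belong to every candidate key.
{Q}⁺ = {A, B, F, H, K, Q}, which is all of the schema, so {Q} is the only candidate key.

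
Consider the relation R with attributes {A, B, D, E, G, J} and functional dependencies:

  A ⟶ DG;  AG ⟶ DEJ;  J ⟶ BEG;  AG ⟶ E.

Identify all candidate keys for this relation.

A

Attribute A never appears on the right-hand side of any dependency, so A must belong to every candidate key.
{A}⁺ = {A, B, D, E, G, J}, which is all of the schema, so {A} is the only candidate key.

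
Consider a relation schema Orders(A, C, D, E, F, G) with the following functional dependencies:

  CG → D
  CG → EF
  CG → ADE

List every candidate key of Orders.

(C, G)

Attributes C, G never appear on any right-hand side, so every candidate key must contain {C, G}.
{C, G}⁺ = {A, C, D, E, F, G}, which is all of the schema, so {C, G} is the only candidate key.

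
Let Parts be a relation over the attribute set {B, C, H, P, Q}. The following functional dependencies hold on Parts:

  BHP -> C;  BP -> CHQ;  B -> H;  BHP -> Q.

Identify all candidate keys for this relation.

{B, P}

Attributes B, P never appear on any right-hand side, so every candidate key must contain {B, P}.
{B, P}⁺ = {B, C, H, P, Q}, which is all of the schema, so {B, P} is the only candidate key.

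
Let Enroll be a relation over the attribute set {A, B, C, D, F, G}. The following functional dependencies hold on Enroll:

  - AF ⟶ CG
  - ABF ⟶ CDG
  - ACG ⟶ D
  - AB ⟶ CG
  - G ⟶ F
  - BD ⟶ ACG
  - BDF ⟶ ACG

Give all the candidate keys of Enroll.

(A, B), (B, D)

Attribute B never appears on the right-hand side of any dependency, so B must belong to every candidate key.
{B}⁺ = {B}, which is not all of the schema, so we must add further attributes.
{A, B}⁺: AB→CG adds C, G; G→F adds F; ABF→CDG adds D → {A, B, C, D, F, G}. Minimal: {B}⁺ = {B}; {A}⁺ = {A} — none reach the full schema.
{B, D}⁺: BD→ACG adds A, C, G; G→F adds F → {A, B, C, D, F, G}. Minimal: {D}⁺ = {D}; {B}⁺ = {B} — none reach the full schema.
Any other superkey contains one of these as a subset, so there are no further candidate keys.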